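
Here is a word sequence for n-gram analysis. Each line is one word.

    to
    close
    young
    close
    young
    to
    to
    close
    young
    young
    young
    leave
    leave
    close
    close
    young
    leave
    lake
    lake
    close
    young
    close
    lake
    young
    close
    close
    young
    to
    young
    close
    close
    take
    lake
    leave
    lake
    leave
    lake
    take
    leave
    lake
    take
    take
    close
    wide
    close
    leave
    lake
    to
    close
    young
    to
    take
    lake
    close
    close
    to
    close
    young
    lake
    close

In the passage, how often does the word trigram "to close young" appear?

Scanning the 58 overlapping trigram windows for "to close young":
  position 1–3: to close young
  position 7–9: to close young
  position 48–50: to close young
  position 56–58: to close young

4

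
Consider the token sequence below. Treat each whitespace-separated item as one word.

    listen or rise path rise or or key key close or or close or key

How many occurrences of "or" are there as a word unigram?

Scanning the 15 tokens for "or":
  position 2: or
  position 6: or
  position 7: or
  position 11: or
  position 12: or
  position 14: or

6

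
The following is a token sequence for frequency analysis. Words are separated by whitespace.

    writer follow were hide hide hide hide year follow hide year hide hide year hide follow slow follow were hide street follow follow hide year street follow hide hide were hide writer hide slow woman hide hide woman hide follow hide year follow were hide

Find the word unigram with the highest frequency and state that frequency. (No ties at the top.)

Unigram frequencies (highest first):
  hide: 19
  follow: 9
  year: 5
  were: 4
  writer: 2
  slow: 2
  … (2 more, each ≤ 2)

"hide", 19 times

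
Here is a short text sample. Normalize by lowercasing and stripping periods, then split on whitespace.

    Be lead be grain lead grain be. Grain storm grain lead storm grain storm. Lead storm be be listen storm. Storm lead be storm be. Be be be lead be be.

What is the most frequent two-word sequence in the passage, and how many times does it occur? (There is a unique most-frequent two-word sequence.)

"be be", 5 times

Bigram frequencies (highest first):
  be be: 5
  lead be: 3
  be lead: 2
  be grain: 2
  grain lead: 2
  grain storm: 2
  … (10 more, each ≤ 2)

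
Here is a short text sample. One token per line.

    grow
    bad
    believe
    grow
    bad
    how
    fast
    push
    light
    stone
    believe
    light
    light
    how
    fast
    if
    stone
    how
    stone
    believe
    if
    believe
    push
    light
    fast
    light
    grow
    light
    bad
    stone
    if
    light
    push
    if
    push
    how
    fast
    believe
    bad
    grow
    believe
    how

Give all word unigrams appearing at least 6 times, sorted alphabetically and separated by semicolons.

believe; light

Unigram counts meeting the condition (at least 6 times):
  believe: 6
  light: 7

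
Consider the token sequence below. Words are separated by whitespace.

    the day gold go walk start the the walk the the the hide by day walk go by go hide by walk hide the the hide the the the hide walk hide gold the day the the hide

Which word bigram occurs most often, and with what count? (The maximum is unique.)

Bigram frequencies (highest first):
  the the: 7
  the hide: 4
  the day: 2
  hide by: 2
  walk hide: 2
  hide the: 2
  … (18 more, each ≤ 1)

"the the", 7 times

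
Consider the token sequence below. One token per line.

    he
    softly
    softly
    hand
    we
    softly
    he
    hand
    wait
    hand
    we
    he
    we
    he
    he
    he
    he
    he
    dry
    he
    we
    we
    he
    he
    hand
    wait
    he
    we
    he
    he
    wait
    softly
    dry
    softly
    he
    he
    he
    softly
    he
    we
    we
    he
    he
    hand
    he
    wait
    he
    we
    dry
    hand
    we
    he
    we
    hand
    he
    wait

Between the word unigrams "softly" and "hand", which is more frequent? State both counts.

"softly": 6 occurrences
"hand": 7 occurrences

"hand" (7 vs 6)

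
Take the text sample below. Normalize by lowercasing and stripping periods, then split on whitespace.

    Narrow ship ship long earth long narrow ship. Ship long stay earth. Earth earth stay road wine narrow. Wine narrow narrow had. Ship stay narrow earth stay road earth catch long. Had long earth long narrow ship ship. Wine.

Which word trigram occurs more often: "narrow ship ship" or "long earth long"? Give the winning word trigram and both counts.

"narrow ship ship" (3 vs 2)

"narrow ship ship": 3 occurrences
"long earth long": 2 occurrences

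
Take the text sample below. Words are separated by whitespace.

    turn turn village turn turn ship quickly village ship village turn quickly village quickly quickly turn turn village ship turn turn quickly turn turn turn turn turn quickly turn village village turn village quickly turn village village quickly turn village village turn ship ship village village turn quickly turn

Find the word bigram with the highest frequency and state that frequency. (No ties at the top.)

"turn turn", 8 times

Bigram frequencies (highest first):
  turn turn: 8
  turn village: 6
  quickly turn: 6
  village turn: 5
  turn quickly: 4
  village village: 4
  … (9 more, each ≤ 3)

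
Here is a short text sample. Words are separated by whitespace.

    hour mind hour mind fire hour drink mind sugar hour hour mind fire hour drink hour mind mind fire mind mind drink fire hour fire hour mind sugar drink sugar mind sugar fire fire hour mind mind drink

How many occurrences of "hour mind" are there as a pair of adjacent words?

6

Scanning the 37 overlapping bigram windows for "hour mind":
  position 1–2: hour mind
  position 3–4: hour mind
  position 11–12: hour mind
  position 16–17: hour mind
  position 26–27: hour mind
  position 35–36: hour mind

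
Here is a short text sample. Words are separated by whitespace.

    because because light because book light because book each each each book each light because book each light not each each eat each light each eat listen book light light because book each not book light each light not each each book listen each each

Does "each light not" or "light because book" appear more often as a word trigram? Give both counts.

"each light not": 2 occurrences
"light because book": 4 occurrences

"light because book" (4 vs 2)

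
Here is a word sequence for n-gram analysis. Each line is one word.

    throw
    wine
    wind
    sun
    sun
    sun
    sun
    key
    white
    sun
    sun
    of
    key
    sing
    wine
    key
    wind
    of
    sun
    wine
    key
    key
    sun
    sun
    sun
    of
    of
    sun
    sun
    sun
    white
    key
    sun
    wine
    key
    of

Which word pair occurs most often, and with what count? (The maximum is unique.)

Bigram frequencies (highest first):
  sun sun: 8
  wine key: 3
  sun of: 2
  of sun: 2
  sun wine: 2
  key sun: 2
  … (16 more, each ≤ 1)

"sun sun", 8 times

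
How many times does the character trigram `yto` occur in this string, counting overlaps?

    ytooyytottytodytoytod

5

Sliding a length-3 window over the 21 characters (19 positions):
  position 1–3: yto
  position 6–8: yto
  position 11–13: yto
  position 15–17: yto
  position 18–20: yto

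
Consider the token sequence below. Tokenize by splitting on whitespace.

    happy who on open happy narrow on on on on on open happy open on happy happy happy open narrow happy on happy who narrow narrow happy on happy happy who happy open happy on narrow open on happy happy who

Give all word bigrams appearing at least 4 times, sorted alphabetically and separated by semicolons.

happy happy; happy who; on happy; on on

Bigram counts meeting the condition (at least 4 times):
  happy happy: 4
  happy who: 4
  on happy: 4
  on on: 4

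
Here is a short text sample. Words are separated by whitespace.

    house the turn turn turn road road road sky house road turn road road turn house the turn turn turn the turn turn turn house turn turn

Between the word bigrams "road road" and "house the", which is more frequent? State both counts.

"road road" (3 vs 2)

"road road": 3 occurrences
"house the": 2 occurrences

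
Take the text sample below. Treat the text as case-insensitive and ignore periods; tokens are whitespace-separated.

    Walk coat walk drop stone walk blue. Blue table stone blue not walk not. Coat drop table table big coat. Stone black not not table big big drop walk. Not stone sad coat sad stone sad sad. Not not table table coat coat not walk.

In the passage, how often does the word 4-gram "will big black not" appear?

Scanning the 42 overlapping 4-gram windows for "will big black not":
  (none found)

0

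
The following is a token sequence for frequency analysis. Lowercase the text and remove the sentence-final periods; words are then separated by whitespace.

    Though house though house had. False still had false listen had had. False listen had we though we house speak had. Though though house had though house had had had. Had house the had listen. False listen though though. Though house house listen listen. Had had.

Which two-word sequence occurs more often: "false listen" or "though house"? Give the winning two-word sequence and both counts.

"false listen": 3 occurrences
"though house": 5 occurrences

"though house" (5 vs 3)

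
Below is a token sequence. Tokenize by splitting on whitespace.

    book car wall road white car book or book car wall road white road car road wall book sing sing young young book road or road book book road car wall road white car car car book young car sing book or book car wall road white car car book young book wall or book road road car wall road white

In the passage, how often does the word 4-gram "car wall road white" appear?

Scanning the 58 overlapping 4-gram windows for "car wall road white":
  position 2–5: car wall road white
  position 10–13: car wall road white
  position 30–33: car wall road white
  position 44–47: car wall road white
  position 58–61: car wall road white

5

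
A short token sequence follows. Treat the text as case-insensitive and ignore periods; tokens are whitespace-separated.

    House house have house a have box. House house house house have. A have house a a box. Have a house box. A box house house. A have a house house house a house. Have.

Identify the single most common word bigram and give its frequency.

Bigram frequencies (highest first):
  house house: 7
  house a: 4
  house have: 3
  a have: 3
  have a: 3
  a house: 3
  … (8 more, each ≤ 2)

"house house", 7 times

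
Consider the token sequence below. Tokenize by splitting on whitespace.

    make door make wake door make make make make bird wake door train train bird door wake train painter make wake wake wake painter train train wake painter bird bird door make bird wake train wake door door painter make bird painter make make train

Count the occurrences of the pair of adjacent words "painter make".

Scanning the 44 overlapping bigram windows for "painter make":
  position 19–20: painter make
  position 39–40: painter make
  position 42–43: painter make

3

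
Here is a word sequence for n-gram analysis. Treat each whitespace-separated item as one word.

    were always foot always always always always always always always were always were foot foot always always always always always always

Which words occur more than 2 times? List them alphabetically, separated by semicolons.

Unigram counts meeting the condition (more than 2 times):
  always: 15
  foot: 3
  were: 3

always; foot; were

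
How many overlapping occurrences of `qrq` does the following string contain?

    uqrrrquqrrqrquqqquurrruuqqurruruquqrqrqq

3

Sliding a length-3 window over the 40 characters (38 positions):
  position 11–13: qrq
  position 35–37: qrq
  position 37–39: qrq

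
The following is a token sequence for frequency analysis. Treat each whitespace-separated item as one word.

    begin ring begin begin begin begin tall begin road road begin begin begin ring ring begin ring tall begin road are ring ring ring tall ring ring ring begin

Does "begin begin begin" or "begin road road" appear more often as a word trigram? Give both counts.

"begin begin begin": 3 occurrences
"begin road road": 1 occurrence

"begin begin begin" (3 vs 1)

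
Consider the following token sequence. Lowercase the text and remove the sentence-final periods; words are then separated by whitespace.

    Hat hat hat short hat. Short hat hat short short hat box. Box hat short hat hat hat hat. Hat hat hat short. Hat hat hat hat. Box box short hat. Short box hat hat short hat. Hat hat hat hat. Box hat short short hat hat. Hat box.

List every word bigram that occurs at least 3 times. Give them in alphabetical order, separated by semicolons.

box hat; hat box; hat hat; hat short; short hat

Bigram counts meeting the condition (at least 3 times):
  box hat: 3
  hat box: 4
  hat hat: 19
  hat short: 8
  short hat: 8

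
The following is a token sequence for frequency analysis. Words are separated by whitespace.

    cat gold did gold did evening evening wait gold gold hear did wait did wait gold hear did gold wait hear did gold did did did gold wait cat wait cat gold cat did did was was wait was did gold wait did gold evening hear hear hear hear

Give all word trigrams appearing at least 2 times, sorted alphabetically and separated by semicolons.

Trigram counts meeting the condition (at least 2 times):
  did gold did: 2
  did gold wait: 3
  gold hear did: 2
  hear did gold: 2
  hear hear hear: 2

did gold did; did gold wait; gold hear did; hear did gold; hear hear hear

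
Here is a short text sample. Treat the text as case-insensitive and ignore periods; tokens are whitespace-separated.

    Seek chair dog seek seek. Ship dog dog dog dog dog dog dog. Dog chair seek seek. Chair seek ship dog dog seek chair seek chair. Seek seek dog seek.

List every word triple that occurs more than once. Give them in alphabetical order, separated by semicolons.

Trigram counts meeting the condition (more than once):
  chair seek seek: 2
  dog dog dog: 6
  seek chair seek: 3
  seek ship dog: 2
  ship dog dog: 2

chair seek seek; dog dog dog; seek chair seek; seek ship dog; ship dog dog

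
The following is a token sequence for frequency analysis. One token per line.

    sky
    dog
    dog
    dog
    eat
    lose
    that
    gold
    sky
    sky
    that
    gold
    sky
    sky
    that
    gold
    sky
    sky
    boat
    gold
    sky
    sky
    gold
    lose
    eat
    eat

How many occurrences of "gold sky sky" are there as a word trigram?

4

Scanning the 24 overlapping trigram windows for "gold sky sky":
  position 8–10: gold sky sky
  position 12–14: gold sky sky
  position 16–18: gold sky sky
  position 20–22: gold sky sky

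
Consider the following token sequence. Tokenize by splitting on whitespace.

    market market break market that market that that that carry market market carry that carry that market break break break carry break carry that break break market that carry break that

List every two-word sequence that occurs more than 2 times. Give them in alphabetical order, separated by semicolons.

break break; carry that; market that; that carry

Bigram counts meeting the condition (more than 2 times):
  break break: 3
  carry that: 3
  market that: 3
  that carry: 3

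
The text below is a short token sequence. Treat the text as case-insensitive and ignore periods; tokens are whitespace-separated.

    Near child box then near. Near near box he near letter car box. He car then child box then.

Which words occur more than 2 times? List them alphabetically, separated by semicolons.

Unigram counts meeting the condition (more than 2 times):
  box: 4
  near: 5
  then: 3

box; near; then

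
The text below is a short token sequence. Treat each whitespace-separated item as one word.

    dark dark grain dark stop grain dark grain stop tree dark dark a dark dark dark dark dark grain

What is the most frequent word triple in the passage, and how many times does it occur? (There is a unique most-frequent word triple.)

"dark dark dark", 3 times

Trigram frequencies (highest first):
  dark dark dark: 3
  dark dark grain: 2
  dark grain dark: 1
  grain dark stop: 1
  dark stop grain: 1
  stop grain dark: 1
  … (8 more, each ≤ 1)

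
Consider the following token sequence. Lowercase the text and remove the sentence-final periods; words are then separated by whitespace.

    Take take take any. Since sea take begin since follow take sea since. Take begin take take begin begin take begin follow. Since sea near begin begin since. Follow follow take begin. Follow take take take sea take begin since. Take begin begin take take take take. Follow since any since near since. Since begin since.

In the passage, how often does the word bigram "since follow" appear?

2

Scanning the 55 overlapping bigram windows for "since follow":
  position 9–10: since follow
  position 28–29: since follow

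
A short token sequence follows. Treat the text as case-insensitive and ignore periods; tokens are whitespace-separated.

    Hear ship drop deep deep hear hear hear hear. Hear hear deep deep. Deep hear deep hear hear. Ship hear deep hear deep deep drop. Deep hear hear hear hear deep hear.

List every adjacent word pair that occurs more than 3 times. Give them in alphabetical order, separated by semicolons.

deep deep; deep hear; hear deep; hear hear

Bigram counts meeting the condition (more than 3 times):
  deep deep: 4
  deep hear: 6
  hear deep: 5
  hear hear: 9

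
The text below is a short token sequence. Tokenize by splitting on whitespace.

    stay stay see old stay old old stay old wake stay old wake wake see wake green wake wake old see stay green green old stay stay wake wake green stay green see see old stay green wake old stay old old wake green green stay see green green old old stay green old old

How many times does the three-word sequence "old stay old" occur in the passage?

Scanning the 53 overlapping trigram windows for "old stay old":
  position 4–6: old stay old
  position 7–9: old stay old
  position 39–41: old stay old

3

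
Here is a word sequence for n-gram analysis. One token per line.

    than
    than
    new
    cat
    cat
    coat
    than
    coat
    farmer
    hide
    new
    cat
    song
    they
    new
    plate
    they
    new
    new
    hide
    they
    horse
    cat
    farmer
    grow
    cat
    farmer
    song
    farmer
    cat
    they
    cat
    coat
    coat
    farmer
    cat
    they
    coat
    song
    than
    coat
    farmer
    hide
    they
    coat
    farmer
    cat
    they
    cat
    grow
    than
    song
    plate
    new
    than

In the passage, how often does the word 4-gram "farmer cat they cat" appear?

Scanning the 52 overlapping 4-gram windows for "farmer cat they cat":
  position 29–32: farmer cat they cat
  position 46–49: farmer cat they cat

2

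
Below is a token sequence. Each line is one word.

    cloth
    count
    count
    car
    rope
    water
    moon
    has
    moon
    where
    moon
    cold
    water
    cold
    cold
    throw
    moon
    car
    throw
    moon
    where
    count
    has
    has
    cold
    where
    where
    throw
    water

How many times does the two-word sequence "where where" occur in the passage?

1

Scanning the 28 overlapping bigram windows for "where where":
  position 26–27: where where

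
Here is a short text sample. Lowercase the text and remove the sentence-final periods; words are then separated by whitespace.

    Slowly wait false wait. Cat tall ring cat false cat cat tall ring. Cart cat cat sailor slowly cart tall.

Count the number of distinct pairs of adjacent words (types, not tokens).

20 tokens → 19 bigram windows in total.
Repeated bigrams (each contributes count−1 duplicates):
  cat cat: 2
  cat tall: 2
  tall ring: 2
3 duplicate windows → 19 − 3 = 16 distinct.

16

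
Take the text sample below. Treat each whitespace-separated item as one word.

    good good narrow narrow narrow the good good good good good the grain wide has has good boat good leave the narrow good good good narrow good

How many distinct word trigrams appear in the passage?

27 tokens → 25 trigram windows in total.
Repeated trigrams (each contributes count−1 duplicates):
  good good good: 4
  good good narrow: 2
4 duplicate windows → 25 − 4 = 21 distinct.

21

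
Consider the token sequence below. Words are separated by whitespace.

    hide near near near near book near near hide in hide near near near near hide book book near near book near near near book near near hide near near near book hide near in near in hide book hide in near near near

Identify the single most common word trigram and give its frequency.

"near near near", 7 times

Trigram frequencies (highest first):
  near near near: 7
  near near book: 4
  book near near: 4
  hide near near: 3
  near book near: 3
  near near hide: 3
  … (18 more, each ≤ 1)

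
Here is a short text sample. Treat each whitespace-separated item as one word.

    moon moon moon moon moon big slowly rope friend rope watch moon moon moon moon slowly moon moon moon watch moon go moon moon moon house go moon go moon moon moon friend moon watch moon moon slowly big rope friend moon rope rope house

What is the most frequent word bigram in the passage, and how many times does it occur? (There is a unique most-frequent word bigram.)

Bigram frequencies (highest first):
  moon moon: 14
  watch moon: 3
  go moon: 3
  rope friend: 2
  moon slowly: 2
  moon watch: 2
  … (16 more, each ≤ 2)

"moon moon", 14 times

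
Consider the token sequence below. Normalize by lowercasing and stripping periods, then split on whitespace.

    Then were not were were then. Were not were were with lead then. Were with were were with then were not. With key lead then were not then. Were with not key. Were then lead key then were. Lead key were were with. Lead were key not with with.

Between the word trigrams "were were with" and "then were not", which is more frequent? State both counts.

"then were not" (4 vs 3)

"were were with": 3 occurrences
"then were not": 4 occurrences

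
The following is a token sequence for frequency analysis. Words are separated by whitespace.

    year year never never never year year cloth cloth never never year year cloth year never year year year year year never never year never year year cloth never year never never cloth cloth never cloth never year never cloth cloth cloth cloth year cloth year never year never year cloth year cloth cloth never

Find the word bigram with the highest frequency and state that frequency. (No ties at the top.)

Bigram frequencies (highest first):
  never year: 9
  year year: 8
  year never: 8
  year cloth: 6
  cloth cloth: 6
  never never: 5
  … (3 more, each ≤ 5)

"never year", 9 times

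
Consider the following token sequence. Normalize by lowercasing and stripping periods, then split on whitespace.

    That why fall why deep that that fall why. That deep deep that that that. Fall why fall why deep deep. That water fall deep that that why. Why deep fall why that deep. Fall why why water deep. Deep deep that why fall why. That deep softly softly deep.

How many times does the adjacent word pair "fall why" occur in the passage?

Scanning the 49 overlapping bigram windows for "fall why":
  position 3–4: fall why
  position 8–9: fall why
  position 16–17: fall why
  position 18–19: fall why
  position 31–32: fall why
  position 35–36: fall why
  position 44–45: fall why

7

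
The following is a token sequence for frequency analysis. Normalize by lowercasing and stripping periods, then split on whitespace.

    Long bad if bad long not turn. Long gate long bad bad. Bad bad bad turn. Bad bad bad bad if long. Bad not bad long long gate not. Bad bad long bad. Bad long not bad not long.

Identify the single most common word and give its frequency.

"bad", 18 times

Unigram frequencies (highest first):
  bad: 18
  long: 10
  not: 5
  if: 2
  turn: 2
  gate: 2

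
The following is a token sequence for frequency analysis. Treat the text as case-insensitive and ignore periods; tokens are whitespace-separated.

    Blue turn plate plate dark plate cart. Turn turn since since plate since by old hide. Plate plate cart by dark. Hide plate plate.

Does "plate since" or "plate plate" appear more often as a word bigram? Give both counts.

"plate since": 1 occurrence
"plate plate": 3 occurrences

"plate plate" (3 vs 1)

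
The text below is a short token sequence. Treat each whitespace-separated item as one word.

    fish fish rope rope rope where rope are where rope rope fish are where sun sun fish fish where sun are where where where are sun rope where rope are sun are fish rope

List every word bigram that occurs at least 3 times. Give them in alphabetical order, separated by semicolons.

Bigram counts meeting the condition (at least 3 times):
  are where: 3
  rope rope: 3
  where rope: 3

are where; rope rope; where rope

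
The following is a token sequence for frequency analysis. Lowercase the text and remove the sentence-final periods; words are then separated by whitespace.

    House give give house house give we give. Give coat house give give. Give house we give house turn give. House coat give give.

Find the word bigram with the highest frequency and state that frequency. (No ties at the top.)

"give give", 5 times

Bigram frequencies (highest first):
  give give: 5
  give house: 4
  house give: 3
  we give: 2
  house house: 1
  give we: 1
  … (7 more, each ≤ 1)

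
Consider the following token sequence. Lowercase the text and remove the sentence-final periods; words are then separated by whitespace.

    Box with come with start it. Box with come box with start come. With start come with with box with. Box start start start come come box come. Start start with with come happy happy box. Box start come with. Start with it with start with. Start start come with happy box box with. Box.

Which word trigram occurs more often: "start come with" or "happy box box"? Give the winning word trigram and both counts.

"start come with" (4 vs 2)

"start come with": 4 occurrences
"happy box box": 2 occurrences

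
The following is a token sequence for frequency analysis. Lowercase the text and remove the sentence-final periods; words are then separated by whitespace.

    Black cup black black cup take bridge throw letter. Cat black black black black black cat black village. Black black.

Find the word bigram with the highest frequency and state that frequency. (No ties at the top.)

Bigram frequencies (highest first):
  black black: 6
  black cup: 2
  cat black: 2
  cup black: 1
  cup take: 1
  take bridge: 1
  … (6 more, each ≤ 1)

"black black", 6 times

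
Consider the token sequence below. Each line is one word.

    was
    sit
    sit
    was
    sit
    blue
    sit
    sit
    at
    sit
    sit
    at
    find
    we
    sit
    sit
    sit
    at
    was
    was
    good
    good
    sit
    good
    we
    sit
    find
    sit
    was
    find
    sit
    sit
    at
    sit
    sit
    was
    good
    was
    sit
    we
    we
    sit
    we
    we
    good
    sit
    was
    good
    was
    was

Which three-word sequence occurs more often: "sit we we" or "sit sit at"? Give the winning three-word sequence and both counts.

"sit sit at" (4 vs 2)

"sit we we": 2 occurrences
"sit sit at": 4 occurrences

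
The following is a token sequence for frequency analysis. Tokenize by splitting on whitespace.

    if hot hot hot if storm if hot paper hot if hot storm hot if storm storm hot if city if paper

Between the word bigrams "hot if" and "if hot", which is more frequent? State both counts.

"hot if" (4 vs 3)

"hot if": 4 occurrences
"if hot": 3 occurrences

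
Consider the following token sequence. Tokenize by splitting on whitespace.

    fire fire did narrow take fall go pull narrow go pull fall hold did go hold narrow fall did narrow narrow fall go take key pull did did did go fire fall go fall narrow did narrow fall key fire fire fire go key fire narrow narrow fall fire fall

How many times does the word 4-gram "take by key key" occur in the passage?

0

Scanning the 47 overlapping 4-gram windows for "take by key key":
  (none found)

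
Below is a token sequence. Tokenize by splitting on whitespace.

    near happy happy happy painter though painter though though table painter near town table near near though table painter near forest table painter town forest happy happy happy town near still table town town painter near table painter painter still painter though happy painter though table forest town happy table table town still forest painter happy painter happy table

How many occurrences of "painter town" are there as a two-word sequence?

Scanning the 58 overlapping bigram windows for "painter town":
  position 23–24: painter town

1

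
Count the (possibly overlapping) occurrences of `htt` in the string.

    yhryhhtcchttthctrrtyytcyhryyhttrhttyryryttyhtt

4

Sliding a length-3 window over the 46 characters (44 positions):
  position 10–12: htt
  position 29–31: htt
  position 33–35: htt
  position 44–46: htt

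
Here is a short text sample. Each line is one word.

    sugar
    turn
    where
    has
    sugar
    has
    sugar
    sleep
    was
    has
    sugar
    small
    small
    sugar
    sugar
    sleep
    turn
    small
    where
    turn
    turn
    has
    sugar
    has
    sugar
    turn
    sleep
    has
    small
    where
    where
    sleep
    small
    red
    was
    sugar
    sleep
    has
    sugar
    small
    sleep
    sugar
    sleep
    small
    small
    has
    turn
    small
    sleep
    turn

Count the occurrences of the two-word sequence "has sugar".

6

Scanning the 49 overlapping bigram windows for "has sugar":
  position 4–5: has sugar
  position 6–7: has sugar
  position 10–11: has sugar
  position 22–23: has sugar
  position 24–25: has sugar
  position 38–39: has sugar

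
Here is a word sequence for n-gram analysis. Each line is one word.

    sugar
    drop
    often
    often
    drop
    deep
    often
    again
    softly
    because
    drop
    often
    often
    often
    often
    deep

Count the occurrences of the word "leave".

Scanning the 16 tokens for "leave":
  (none found)

0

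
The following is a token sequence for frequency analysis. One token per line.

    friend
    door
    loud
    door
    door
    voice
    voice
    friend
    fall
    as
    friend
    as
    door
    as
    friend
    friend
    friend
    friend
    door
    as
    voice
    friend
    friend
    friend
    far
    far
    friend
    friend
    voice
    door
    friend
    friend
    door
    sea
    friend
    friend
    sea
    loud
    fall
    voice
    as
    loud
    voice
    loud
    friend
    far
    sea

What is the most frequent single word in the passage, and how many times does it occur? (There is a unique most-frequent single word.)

Unigram frequencies (highest first):
  friend: 17
  door: 7
  voice: 6
  as: 5
  loud: 4
  far: 3
  … (2 more, each ≤ 3)

"friend", 17 times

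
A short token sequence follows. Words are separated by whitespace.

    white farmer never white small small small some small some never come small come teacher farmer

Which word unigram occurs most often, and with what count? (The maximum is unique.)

"small", 5 times

Unigram frequencies (highest first):
  small: 5
  white: 2
  farmer: 2
  never: 2
  some: 2
  come: 2
  … (1 more, each ≤ 1)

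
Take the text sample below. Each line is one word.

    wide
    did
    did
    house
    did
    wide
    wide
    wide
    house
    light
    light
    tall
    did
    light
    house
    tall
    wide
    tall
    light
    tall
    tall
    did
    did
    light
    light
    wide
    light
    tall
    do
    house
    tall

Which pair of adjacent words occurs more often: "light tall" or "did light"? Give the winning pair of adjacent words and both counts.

"light tall" (3 vs 2)

"light tall": 3 occurrences
"did light": 2 occurrences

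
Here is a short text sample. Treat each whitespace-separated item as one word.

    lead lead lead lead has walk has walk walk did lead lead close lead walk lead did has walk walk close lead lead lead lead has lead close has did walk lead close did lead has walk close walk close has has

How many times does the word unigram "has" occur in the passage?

8

Scanning the 42 tokens for "has":
  position 5: has
  position 7: has
  position 18: has
  position 26: has
  position 29: has
  position 36: has
  position 41: has
  position 42: has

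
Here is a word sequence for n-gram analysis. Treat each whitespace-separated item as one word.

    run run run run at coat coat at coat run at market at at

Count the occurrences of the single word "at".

5

Scanning the 14 tokens for "at":
  position 5: at
  position 8: at
  position 11: at
  position 13: at
  position 14: at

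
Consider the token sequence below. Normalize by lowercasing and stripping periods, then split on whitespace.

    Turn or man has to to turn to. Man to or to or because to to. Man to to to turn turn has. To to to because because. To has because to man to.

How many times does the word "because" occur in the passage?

4

Scanning the 34 tokens for "because":
  position 14: because
  position 27: because
  position 28: because
  position 31: because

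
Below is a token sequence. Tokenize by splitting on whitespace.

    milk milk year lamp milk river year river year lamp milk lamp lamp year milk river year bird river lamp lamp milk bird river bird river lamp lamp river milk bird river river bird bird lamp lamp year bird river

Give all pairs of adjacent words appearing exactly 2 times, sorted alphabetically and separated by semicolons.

Bigram counts meeting the condition (exactly 2 times):
  lamp year: 2
  milk bird: 2
  milk river: 2
  river bird: 2
  river lamp: 2
  year bird: 2
  year lamp: 2

lamp year; milk bird; milk river; river bird; river lamp; year bird; year lamp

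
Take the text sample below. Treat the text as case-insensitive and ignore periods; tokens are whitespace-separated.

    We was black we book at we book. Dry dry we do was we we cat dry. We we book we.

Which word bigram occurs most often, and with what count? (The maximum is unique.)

"we book", 3 times

Bigram frequencies (highest first):
  we book: 3
  dry we: 2
  we we: 2
  we was: 1
  was black: 1
  black we: 1
  … (10 more, each ≤ 1)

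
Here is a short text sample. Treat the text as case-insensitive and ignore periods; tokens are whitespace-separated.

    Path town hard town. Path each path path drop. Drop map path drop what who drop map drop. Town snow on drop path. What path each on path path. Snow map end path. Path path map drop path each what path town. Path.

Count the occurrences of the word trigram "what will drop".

0

Scanning the 41 overlapping trigram windows for "what will drop":
  (none found)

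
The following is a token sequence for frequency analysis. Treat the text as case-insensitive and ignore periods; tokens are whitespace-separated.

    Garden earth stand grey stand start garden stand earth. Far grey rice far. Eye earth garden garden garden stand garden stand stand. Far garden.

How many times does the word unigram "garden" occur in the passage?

7

Scanning the 24 tokens for "garden":
  position 1: garden
  position 7: garden
  position 16: garden
  position 17: garden
  position 18: garden
  position 20: garden
  position 24: garden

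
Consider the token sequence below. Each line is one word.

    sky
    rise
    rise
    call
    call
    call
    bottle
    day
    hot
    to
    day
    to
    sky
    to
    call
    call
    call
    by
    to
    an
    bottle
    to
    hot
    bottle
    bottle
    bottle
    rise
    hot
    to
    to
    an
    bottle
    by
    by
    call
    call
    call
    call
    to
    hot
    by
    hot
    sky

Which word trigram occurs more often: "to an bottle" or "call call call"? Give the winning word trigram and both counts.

"call call call" (4 vs 2)

"to an bottle": 2 occurrences
"call call call": 4 occurrences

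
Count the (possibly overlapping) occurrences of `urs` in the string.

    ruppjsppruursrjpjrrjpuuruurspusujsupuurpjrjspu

2

Sliding a length-3 window over the 46 characters (44 positions):
  position 11–13: urs
  position 26–28: urs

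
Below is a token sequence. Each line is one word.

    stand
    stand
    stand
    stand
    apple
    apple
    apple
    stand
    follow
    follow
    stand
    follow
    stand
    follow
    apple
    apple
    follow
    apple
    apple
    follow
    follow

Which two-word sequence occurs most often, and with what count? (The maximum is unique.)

Bigram frequencies (highest first):
  apple apple: 4
  stand stand: 3
  stand follow: 3
  follow follow: 2
  follow stand: 2
  follow apple: 2
  … (3 more, each ≤ 2)

"apple apple", 4 times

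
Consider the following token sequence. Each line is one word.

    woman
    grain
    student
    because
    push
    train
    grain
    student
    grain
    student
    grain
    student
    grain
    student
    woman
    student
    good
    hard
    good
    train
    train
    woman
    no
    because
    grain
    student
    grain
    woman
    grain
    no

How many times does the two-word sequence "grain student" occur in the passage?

6

Scanning the 29 overlapping bigram windows for "grain student":
  position 2–3: grain student
  position 7–8: grain student
  position 9–10: grain student
  position 11–12: grain student
  position 13–14: grain student
  position 25–26: grain student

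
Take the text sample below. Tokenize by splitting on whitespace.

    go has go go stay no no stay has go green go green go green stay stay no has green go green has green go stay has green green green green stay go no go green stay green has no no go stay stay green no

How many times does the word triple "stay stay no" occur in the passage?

Scanning the 44 overlapping trigram windows for "stay stay no":
  position 16–18: stay stay no

1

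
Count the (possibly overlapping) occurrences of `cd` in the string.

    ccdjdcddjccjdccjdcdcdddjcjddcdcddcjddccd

Sliding a length-2 window over the 40 characters (39 positions):
  position 2–3: cd
  position 6–7: cd
  position 18–19: cd
  position 20–21: cd
  position 29–30: cd
  position 31–32: cd
  position 39–40: cd

7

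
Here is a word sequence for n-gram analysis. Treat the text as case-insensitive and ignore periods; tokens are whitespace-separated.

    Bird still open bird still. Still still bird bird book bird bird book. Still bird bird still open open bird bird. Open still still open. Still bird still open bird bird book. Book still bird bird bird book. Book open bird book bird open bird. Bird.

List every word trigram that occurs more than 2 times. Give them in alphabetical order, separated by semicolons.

bird bird book; bird still open; open bird bird; still bird bird

Trigram counts meeting the condition (more than 2 times):
  bird bird book: 4
  bird still open: 3
  open bird bird: 3
  still bird bird: 3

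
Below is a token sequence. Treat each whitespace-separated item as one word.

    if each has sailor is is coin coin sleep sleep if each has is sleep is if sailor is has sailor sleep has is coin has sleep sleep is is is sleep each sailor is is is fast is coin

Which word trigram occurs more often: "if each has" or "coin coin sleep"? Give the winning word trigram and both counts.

"if each has": 2 occurrences
"coin coin sleep": 1 occurrence

"if each has" (2 vs 1)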